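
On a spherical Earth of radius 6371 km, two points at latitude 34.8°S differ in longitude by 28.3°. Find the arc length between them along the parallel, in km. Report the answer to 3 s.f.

2580 km

Arc length along a parallel = R cos φ · Δλ (with Δλ in radians).
= 6371 × cos 34.8° × (28.3° × π/180) = 6371 × 0.8211 × 0.4939 ≈ 2580 km.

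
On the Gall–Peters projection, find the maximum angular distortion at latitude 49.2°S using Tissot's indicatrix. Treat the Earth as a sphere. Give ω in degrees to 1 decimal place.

The Gall–Peters projection is cylindrical equal-area with φ₀ = 45°. For cylindrical equal-area with standard parallel φ₀, h = cos φ / cos φ₀ and k = cos φ₀ / cos φ, so h·k = 1.
At 49.2°: h = 0.9241, k = 1.082; principal scales a = 1.082, b = 0.9241.
sin(ω/2) = (a − b)/(a + b) = 0.1581/2.006 = 0.07880, so ω = 2 arcsin(0.07880) ≈ 9.0°.

9.0°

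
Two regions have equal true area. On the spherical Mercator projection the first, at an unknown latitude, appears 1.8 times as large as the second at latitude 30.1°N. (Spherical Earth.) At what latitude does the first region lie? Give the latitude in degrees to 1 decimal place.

49.8°

For equal true areas on Mercator, apparent areas scale as sec²φ, so the ratio is cos²φ₂ / cos²φ₁.
cos²φ₂ / cos²φ₁ = 1.8  ⇒  cos φ₁ = cos 30.1° / √1.8 = 0.8652/1.342 = 0.6448.
φ₁ = arccos(0.6448) ≈ 49.8°.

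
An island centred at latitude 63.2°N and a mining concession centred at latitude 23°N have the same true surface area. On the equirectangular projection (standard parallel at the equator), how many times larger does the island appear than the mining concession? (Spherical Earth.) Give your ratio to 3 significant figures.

In the plate carrée (x = Rλ, y = Rφ), meridians are true-scale (h = 1) and parallels are stretched by k = sec φ.
Areal scale at 63.2°: h·k = 1.000 × 2.218 = 2.218.
Areal scale at 23°: h·k = 1.000 × 1.086 = 1.086.
Ratio = 2.218/1.086 ≈ 2.04.

2.04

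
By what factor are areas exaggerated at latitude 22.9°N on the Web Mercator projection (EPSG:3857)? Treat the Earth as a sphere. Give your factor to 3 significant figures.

1.18

Mercator is conformal, so the point scale is isotropic: h = k = sec φ = 1/cos φ.
Areal scale = k² = sec²φ = 1/cos²(22.9°) = 1/0.9212² = 1.178.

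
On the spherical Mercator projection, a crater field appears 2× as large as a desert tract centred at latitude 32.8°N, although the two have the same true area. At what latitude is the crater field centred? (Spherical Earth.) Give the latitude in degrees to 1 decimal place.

53.5°

Mercator areal scale is sec²φ, so apparent-area ratio = sec²φ₁ / sec²φ₂ = cos²φ₂ / cos²φ₁.
cos²φ₂ / cos²φ₁ = 2  ⇒  cos φ₁ = cos 32.8° / √2 = 0.8406/1.414 = 0.5944.
φ₁ = arccos(0.5944) ≈ 53.5°.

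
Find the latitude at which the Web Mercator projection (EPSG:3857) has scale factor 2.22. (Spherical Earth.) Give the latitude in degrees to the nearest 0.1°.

63.2°

Mercator scale is k = sec φ = 1/cos φ.
1/cos φ = 2.22  ⇒  cos φ = 0.4505  ⇒  φ = arccos(0.4505) ≈ 63.2°.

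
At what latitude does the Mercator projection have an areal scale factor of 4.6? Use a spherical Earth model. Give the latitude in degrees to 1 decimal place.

Mercator areal scale is sec²φ.
sec²φ = 4.6  ⇒  cos²φ = 0.2174  ⇒  cos φ = 0.4663.
φ = arccos(0.4663) ≈ 62.2°.

62.2°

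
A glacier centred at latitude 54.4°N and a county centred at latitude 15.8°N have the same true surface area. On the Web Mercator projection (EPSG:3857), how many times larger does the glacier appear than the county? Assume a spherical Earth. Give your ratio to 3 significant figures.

2.73

Mercator is conformal with k = sec φ, so areal scale = k² = sec²φ.
At 54.4°: sec²(54.4°) = 1/0.5821² = 2.951.
At 15.8°: sec²(15.8°) = 1/0.9622² = 1.080.
Ratio = 2.951/1.080 = cos²(15.8°)/cos²(54.4°) ≈ 2.73.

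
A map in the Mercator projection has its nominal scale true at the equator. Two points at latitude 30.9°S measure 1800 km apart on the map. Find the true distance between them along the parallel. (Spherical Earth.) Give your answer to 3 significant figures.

The Mercator projection is conformal; its linear scale factor is the same in every direction and equals sec φ = 1/cos φ.
Along the parallel at 30.9°, map distances are exaggerated by k = sec 30.9° = 1.165.
True distance = 1800 / 1.165 = 1800 × cos 30.9° ≈ 1540 km.

1540 km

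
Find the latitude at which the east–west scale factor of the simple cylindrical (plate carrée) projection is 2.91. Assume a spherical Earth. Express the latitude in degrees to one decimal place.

Plate carrée: h = 1, k = sec φ along parallels.
sec φ = 2.91  ⇒  cos φ = 0.3436  ⇒  φ ≈ 69.9°.

69.9°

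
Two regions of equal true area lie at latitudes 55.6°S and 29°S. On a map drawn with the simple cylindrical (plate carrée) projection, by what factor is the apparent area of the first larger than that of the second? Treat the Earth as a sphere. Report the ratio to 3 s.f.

In the plate carrée (x = Rλ, y = Rφ), meridians are true-scale (h = 1) and parallels are stretched by k = sec φ.
Areal scale at 55.6°: h·k = 1.000 × 1.770 = 1.770.
Areal scale at 29°: h·k = 1.000 × 1.143 = 1.143.
Ratio = 1.770/1.143 ≈ 1.55.

1.55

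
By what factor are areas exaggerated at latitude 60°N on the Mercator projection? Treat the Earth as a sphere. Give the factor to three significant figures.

4.00

The Mercator projection is conformal; its linear scale factor is the same in every direction and equals sec φ = 1/cos φ.
Areal scale = k² = sec²φ = 1/cos²(60°) = 1/0.5000² = 4.000.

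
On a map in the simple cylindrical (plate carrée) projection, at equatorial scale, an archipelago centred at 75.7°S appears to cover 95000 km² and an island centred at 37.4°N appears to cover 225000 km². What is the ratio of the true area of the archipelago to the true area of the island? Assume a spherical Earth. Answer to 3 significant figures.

Plate carrée has h = 1 and k = sec φ, giving areal scale sec φ; true area = (apparent area) · cos φ.
True area of archipelago: 95000 × cos(75.7°) = 95000 × 0.2470 = 23460 km².
True area of island: 225000 × cos(37.4°) = 225000 × 0.7944 = 178700 km².
Ratio = 23460 / 178700 ≈ 0.131.

0.131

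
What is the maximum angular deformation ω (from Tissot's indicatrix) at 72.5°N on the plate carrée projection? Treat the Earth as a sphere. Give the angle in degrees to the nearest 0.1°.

Plate carrée maps x = Rλ, y = Rφ. The meridian scale is h = 1 and the parallel scale is k = 1/cos φ = sec φ.
At 72.5°: h = 1.000, k = 3.326; principal scales a = 3.326, b = 1.000.
sin(ω/2) = (a − b)/(a + b) = 2.326/4.326 = 0.5376, so ω = 2 arcsin(0.5376) ≈ 65.0°.

65.0°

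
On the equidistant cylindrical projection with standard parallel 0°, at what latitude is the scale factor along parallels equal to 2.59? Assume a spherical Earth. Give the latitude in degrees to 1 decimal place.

67.3°

Plate carrée: h = 1, k = sec φ along parallels.
sec φ = 2.59  ⇒  cos φ = 0.3861  ⇒  φ ≈ 67.3°.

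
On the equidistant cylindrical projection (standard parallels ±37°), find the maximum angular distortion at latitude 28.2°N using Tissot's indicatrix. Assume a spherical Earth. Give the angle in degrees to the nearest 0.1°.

With standard parallel φ₀ = 37°, the equirectangular projection gives x = Rλ cos φ₀, y = Rφ, so h = 1 and k = cos 37° / cos φ.
At 28.2°: h = 1.000, k = 0.9062; principal scales a = 1.000, b = 0.9062.
sin(ω/2) = (a − b)/(a + b) = 0.09380/1.906 = 0.04921, so ω = 2 arcsin(0.04921) ≈ 5.6°.

5.6°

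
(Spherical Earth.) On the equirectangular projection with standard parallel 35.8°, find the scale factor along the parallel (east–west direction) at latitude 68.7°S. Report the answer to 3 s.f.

2.23

In the equirectangular projection with standard parallel φ₀ = 35.8° (x = Rλ cos φ₀, y = Rφ), meridians are true-scale (h = 1) and the parallel scale is k = cos φ₀ / cos φ.
k = cos 35.8° / cos 68.7° = 0.8111/0.3633 = 2.233.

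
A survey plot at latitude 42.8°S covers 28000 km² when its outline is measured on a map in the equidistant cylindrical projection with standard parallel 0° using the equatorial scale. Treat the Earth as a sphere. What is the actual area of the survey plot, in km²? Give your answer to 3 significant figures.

Plate carrée maps x = Rλ, y = Rφ. The meridian scale is h = 1 and the parallel scale is k = 1/cos φ = sec φ.
Areal scale = h·k = 1 × sec φ; at 42.8°, h = 1.000, k = 1.363, so h·k = 1.363.
True area = apparent / (areal scale) = 28000 / 1.363 ≈ 20500 km².

20500 km²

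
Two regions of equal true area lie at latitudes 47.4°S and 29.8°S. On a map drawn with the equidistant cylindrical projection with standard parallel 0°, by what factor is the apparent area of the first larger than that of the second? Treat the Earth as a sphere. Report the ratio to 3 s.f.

1.28

For the equirectangular projection with φ₀ = 0 (plate carrée), h = 1 along meridians and k = sec φ along parallels.
Areal scale at 47.4°: h·k = 1.000 × 1.477 = 1.477.
Areal scale at 29.8°: h·k = 1.000 × 1.152 = 1.152.
Ratio = 1.477/1.152 ≈ 1.28.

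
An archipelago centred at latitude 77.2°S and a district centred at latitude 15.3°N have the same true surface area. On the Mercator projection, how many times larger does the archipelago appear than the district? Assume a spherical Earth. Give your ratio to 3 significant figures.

19.0

Mercator areal scale is sec²φ.
At 77.2°: sec²(77.2°) = 1/0.2215² = 20.37.
At 15.3°: sec²(15.3°) = 1/0.9646² = 1.075.
Ratio = 20.37/1.075 = cos²(15.3°)/cos²(77.2°) ≈ 19.0.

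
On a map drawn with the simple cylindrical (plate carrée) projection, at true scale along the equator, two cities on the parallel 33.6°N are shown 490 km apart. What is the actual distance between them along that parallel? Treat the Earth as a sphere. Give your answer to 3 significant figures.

408 km

Plate carrée maps x = Rλ, y = Rφ. The meridian scale is h = 1 and the parallel scale is k = 1/cos φ = sec φ.
Along the parallel at 33.6°, map distances are exaggerated by k = sec 33.6° = 1.201.
True distance = 490 / 1.201 = 490 × cos 33.6° ≈ 408 km.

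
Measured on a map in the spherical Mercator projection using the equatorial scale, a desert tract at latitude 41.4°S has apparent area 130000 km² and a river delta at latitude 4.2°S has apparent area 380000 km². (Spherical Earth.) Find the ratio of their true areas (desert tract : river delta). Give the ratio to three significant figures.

On Mercator the areal scale is sec²φ, so true area = apparent × cos²φ.
True area of desert tract: 130000 × cos²(41.4°) = 130000 × 0.5627 = 73150 km².
True area of river delta: 380000 × cos²(4.2°) = 380000 × 0.9946 = 378000 km².
Ratio = 73150 / 378000 ≈ 0.194.

0.194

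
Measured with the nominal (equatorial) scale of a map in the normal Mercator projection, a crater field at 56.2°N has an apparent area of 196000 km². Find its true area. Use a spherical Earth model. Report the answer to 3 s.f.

For Mercator, h = k = sec φ (a conformal cylindrical projection has a single point scale, 1/cos φ).
Areal scale = k² = sec²φ = 1/cos²(56.2°) = 1/0.5563² = 3.231.
True area = apparent / (areal scale) = 196000 / 3.231 ≈ 60700 km².

60700 km²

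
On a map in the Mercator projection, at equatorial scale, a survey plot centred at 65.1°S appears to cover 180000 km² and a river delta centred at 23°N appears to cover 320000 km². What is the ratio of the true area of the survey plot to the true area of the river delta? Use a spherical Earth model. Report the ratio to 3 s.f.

Mercator's areal exaggeration is sec²φ; hence true area = (apparent area) · cos²φ.
True area of survey plot: 180000 × cos²(65.1°) = 180000 × 0.1773 = 31910 km².
True area of river delta: 320000 × cos²(23°) = 320000 × 0.8473 = 271100 km².
Ratio = 31910 / 271100 ≈ 0.118.

0.118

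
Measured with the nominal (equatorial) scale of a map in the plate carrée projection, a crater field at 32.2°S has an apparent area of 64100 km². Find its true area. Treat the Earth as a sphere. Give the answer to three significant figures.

For the equirectangular projection with φ₀ = 0 (plate carrée), h = 1 along meridians and k = sec φ along parallels.
Areal scale = h·k = 1 × sec φ; at 32.2°, h = 1.000, k = 1.182, so h·k = 1.182.
True area = apparent / (areal scale) = 64100 / 1.182 ≈ 54200 km².

54200 km²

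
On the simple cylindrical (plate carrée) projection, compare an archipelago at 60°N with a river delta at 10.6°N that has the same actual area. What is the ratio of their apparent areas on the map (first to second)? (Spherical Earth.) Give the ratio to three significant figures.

In the plate carrée (x = Rλ, y = Rφ), meridians are true-scale (h = 1) and parallels are stretched by k = sec φ.
Areal scale at 60°: h·k = 1.000 × 2.000 = 2.000.
Areal scale at 10.6°: h·k = 1.000 × 1.017 = 1.017.
Ratio = 2.000/1.017 ≈ 1.97.

1.97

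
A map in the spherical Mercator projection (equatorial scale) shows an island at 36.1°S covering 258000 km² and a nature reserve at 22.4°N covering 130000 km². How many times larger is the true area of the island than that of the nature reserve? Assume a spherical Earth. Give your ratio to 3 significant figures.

Mercator's areal exaggeration is sec²φ; hence true area = (apparent area) · cos²φ.
True area of island: 258000 × cos²(36.1°) = 258000 × 0.6528 = 168400 km².
True area of nature reserve: 130000 × cos²(22.4°) = 130000 × 0.8548 = 111100 km².
Ratio = 168400 / 111100 ≈ 1.52.

1.52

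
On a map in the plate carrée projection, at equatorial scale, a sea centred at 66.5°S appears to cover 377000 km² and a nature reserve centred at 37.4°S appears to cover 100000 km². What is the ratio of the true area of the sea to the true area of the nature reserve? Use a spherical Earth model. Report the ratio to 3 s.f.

1.89

Plate carrée has h = 1 and k = sec φ, giving areal scale sec φ; true area = (apparent area) · cos φ.
True area of sea: 377000 × cos(66.5°) = 377000 × 0.3987 = 150300 km².
True area of nature reserve: 100000 × cos(37.4°) = 100000 × 0.7944 = 79440 km².
Ratio = 150300 / 79440 ≈ 1.89.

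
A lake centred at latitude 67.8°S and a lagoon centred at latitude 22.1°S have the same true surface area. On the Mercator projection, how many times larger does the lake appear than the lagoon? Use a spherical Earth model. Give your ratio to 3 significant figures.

Mercator areal scale is sec²φ.
At 67.8°: sec²(67.8°) = 1/0.3778² = 7.005.
At 22.1°: sec²(22.1°) = 1/0.9265² = 1.165.
Ratio = 7.005/1.165 = cos²(22.1°)/cos²(67.8°) ≈ 6.01.

6.01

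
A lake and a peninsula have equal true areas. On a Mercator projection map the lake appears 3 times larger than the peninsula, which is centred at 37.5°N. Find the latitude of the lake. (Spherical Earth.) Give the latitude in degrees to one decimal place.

62.7°

On Mercator, (apparent₁)/(apparent₂) = sec²φ₁ / sec²φ₂ when true areas are equal.
cos²φ₂ / cos²φ₁ = 3  ⇒  cos φ₁ = cos 37.5° / √3 = 0.7934/1.732 = 0.4580.
φ₁ = arccos(0.4580) ≈ 62.7°.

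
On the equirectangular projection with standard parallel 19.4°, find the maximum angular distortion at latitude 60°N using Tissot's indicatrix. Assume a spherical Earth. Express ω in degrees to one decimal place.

35.8°

In the equirectangular projection with standard parallel φ₀ = 19.4° (x = Rλ cos φ₀, y = Rφ), meridians are true-scale (h = 1) and the parallel scale is k = cos φ₀ / cos φ.
At 60°: h = 1.000, k = 1.886; principal scales a = 1.886, b = 1.000.
sin(ω/2) = (a − b)/(a + b) = 0.8864/2.886 = 0.3071, so ω = 2 arcsin(0.3071) ≈ 35.8°.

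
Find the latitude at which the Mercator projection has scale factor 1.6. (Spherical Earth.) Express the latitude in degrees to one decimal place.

51.3°

Mercator scale is k = sec φ = 1/cos φ.
1/cos φ = 1.6  ⇒  cos φ = 0.6250  ⇒  φ = arccos(0.6250) ≈ 51.3°.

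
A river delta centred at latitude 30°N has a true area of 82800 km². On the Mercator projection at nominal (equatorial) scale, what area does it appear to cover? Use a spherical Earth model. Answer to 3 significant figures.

110000 km²

Mercator is conformal, so the point scale is isotropic: h = k = sec φ = 1/cos φ.
Areal scale = k² = sec²φ = 1/cos²(30°) = 1/0.8660² = 1.333.
Apparent area = 82800 × 1.333 ≈ 110000 km².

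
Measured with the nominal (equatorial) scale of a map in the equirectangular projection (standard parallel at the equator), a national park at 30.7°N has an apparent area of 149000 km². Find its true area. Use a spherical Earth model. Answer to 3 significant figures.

128000 km²

For the equirectangular projection with φ₀ = 0 (plate carrée), h = 1 along meridians and k = sec φ along parallels.
Areal scale = h·k = 1 × sec φ; at 30.7°, h = 1.000, k = 1.163, so h·k = 1.163.
True area = apparent / (areal scale) = 149000 / 1.163 ≈ 128000 km².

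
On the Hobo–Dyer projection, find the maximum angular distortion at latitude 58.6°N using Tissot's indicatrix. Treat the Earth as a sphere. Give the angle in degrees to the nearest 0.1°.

The Hobo–Dyer projection is cylindrical equal-area with φ₀ = 37.5°. A cylindrical equal-area projection with standard parallel φ₀ has meridian scale h = cos φ / cos φ₀ and parallel scale k = cos φ₀ / cos φ (so areas are preserved, h·k = 1).
At 58.6°: h = 0.6567, k = 1.523; principal scales a = 1.523, b = 0.6567.
sin(ω/2) = (a − b)/(a + b) = 0.8660/2.179 = 0.3974, so ω = 2 arcsin(0.3974) ≈ 46.8°.

46.8°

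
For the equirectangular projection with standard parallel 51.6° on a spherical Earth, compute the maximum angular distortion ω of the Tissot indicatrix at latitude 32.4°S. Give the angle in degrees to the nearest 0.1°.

17.5°

In the equirectangular projection with standard parallel φ₀ = 51.6° (x = Rλ cos φ₀, y = Rφ), meridians are true-scale (h = 1) and the parallel scale is k = cos φ₀ / cos φ.
At 32.4°: h = 1.000, k = 0.7357; principal scales a = 1.000, b = 0.7357.
sin(ω/2) = (a − b)/(a + b) = 0.2643/1.736 = 0.1523, so ω = 2 arcsin(0.1523) ≈ 17.5°.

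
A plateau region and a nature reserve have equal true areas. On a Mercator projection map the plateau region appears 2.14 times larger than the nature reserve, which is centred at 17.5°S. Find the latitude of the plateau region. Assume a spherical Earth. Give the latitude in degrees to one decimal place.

Mercator areal scale is sec²φ, so apparent-area ratio = sec²φ₁ / sec²φ₂ = cos²φ₂ / cos²φ₁.
cos²φ₂ / cos²φ₁ = 2.14  ⇒  cos φ₁ = cos 17.5° / √2.14 = 0.9537/1.463 = 0.6519.
φ₁ = arccos(0.6519) ≈ 49.3°.

49.3°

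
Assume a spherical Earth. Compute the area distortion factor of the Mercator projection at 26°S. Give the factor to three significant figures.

1.24

For Mercator, h = k = sec φ (a conformal cylindrical projection has a single point scale, 1/cos φ).
Areal scale = k² = sec²φ = 1/cos²(26°) = 1/0.8988² = 1.238.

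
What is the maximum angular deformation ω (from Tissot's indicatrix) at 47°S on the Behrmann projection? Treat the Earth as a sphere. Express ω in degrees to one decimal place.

27.1°

The Behrmann projection is cylindrical equal-area with φ₀ = 30°. For cylindrical equal-area with standard parallel φ₀, h = cos φ / cos φ₀ and k = cos φ₀ / cos φ, so h·k = 1.
At 47°: h = 0.7875, k = 1.270; principal scales a = 1.270, b = 0.7875.
sin(ω/2) = (a − b)/(a + b) = 0.4823/2.057 = 0.2344, so ω = 2 arcsin(0.2344) ≈ 27.1°.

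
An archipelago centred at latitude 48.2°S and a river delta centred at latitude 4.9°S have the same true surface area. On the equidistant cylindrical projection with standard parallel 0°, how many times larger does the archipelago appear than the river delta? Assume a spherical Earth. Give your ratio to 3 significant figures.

1.49

In the plate carrée (x = Rλ, y = Rφ), meridians are true-scale (h = 1) and parallels are stretched by k = sec φ.
Areal scale at 48.2°: h·k = 1.000 × 1.500 = 1.500.
Areal scale at 4.9°: h·k = 1.000 × 1.004 = 1.004.
Ratio = 1.500/1.004 ≈ 1.49.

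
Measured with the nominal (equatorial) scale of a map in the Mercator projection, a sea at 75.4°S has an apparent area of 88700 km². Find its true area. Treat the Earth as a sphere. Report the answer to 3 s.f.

5640 km²

Mercator is conformal, so the point scale is isotropic: h = k = sec φ = 1/cos φ.
Areal scale = k² = sec²φ = 1/cos²(75.4°) = 1/0.2521² = 15.74.
True area = apparent / (areal scale) = 88700 / 15.74 ≈ 5640 km².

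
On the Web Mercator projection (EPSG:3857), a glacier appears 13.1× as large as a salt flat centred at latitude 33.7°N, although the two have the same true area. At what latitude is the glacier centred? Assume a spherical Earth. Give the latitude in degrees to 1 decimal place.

For equal true areas on Mercator, apparent areas scale as sec²φ, so the ratio is cos²φ₂ / cos²φ₁.
cos²φ₂ / cos²φ₁ = 13.1  ⇒  cos φ₁ = cos 33.7° / √13.1 = 0.8320/3.619 = 0.2299.
φ₁ = arccos(0.2299) ≈ 76.7°.

76.7°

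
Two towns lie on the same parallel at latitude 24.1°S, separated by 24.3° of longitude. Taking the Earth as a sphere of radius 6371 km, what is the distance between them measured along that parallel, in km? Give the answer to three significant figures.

2470 km

Arc length along a parallel = R cos φ · Δλ (with Δλ in radians).
= 6371 × cos 24.1° × (24.3° × π/180) = 6371 × 0.9128 × 0.4241 ≈ 2470 km.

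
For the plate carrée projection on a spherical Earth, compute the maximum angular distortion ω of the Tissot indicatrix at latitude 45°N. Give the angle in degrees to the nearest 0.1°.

For the equirectangular projection with φ₀ = 0 (plate carrée), h = 1 along meridians and k = sec φ along parallels.
At 45°: h = 1.000, k = 1.414; principal scales a = 1.414, b = 1.000.
sin(ω/2) = (a − b)/(a + b) = 0.4142/2.414 = 0.1716, so ω = 2 arcsin(0.1716) ≈ 19.8°.

19.8°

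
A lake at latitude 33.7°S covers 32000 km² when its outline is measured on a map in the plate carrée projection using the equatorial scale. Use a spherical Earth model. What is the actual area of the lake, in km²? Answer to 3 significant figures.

Plate carrée maps x = Rλ, y = Rφ. The meridian scale is h = 1 and the parallel scale is k = 1/cos φ = sec φ.
Areal scale = h·k = 1 × sec φ; at 33.7°, h = 1.000, k = 1.202, so h·k = 1.202.
True area = apparent / (areal scale) = 32000 / 1.202 ≈ 26600 km².

26600 km²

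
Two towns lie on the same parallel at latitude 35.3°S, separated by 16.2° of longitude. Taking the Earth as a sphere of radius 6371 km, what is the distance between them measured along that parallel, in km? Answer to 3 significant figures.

1470 km

Arc length along a parallel = R cos φ · Δλ (with Δλ in radians).
= 6371 × cos 35.3° × (16.2° × π/180) = 6371 × 0.8161 × 0.2827 ≈ 1470 km.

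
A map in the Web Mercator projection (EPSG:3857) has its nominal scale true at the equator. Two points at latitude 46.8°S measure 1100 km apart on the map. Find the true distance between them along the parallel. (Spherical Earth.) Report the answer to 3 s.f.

753 km

For Mercator, h = k = sec φ (a conformal cylindrical projection has a single point scale, 1/cos φ).
Along the parallel at 46.8°, map distances are exaggerated by k = sec 46.8° = 1.461.
True distance = 1100 / 1.461 = 1100 × cos 46.8° ≈ 753 km.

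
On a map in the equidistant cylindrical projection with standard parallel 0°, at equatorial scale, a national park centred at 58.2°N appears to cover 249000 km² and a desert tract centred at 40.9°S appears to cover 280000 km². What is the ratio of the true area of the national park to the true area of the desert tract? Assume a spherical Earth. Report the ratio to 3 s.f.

Plate carrée has h = 1 and k = sec φ, giving areal scale sec φ; true area = (apparent area) · cos φ.
True area of national park: 249000 × cos(58.2°) = 249000 × 0.5270 = 131200 km².
True area of desert tract: 280000 × cos(40.9°) = 280000 × 0.7559 = 211600 km².
Ratio = 131200 / 211600 ≈ 0.620.

0.620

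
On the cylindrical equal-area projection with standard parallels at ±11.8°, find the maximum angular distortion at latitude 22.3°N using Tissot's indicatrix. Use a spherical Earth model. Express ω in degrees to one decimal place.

6.5°

A cylindrical equal-area projection with standard parallel φ₀ has meridian scale h = cos φ / cos φ₀ and parallel scale k = cos φ₀ / cos φ (so areas are preserved, h·k = 1).
At 22.3°: h = 0.9452, k = 1.058; principal scales a = 1.058, b = 0.9452.
sin(ω/2) = (a − b)/(a + b) = 0.1128/2.003 = 0.05632, so ω = 2 arcsin(0.05632) ≈ 6.5°.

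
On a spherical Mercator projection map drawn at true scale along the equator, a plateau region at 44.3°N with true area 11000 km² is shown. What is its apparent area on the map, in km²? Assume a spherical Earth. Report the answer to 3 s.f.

The Mercator projection is conformal; its linear scale factor is the same in every direction and equals sec φ = 1/cos φ.
Areal scale = k² = sec²φ = 1/cos²(44.3°) = 1/0.7157² = 1.952.
Apparent area = 11000 × 1.952 ≈ 21500 km².

21500 km²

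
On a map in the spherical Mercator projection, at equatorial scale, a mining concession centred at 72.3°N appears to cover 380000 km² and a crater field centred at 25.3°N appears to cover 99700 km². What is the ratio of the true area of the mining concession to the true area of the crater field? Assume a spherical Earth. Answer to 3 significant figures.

0.431

Mercator's areal exaggeration is sec²φ; hence true area = (apparent area) · cos²φ.
True area of mining concession: 380000 × cos²(72.3°) = 380000 × 0.09244 = 35130 km².
True area of crater field: 99700 × cos²(25.3°) = 99700 × 0.8174 = 81490 km².
Ratio = 35130 / 81490 ≈ 0.431.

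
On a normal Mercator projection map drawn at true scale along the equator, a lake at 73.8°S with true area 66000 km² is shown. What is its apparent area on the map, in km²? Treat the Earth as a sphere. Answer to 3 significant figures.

Mercator is conformal, so the point scale is isotropic: h = k = sec φ = 1/cos φ.
Areal scale = k² = sec²φ = 1/cos²(73.8°) = 1/0.2790² = 12.85.
Apparent area = 66000 × 12.85 ≈ 848000 km².

848000 km²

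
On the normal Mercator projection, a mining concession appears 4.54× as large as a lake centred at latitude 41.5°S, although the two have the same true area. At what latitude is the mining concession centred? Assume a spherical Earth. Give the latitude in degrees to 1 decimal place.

On Mercator, (apparent₁)/(apparent₂) = sec²φ₁ / sec²φ₂ when true areas are equal.
cos²φ₂ / cos²φ₁ = 4.54  ⇒  cos φ₁ = cos 41.5° / √4.54 = 0.7490/2.131 = 0.3515.
φ₁ = arccos(0.3515) ≈ 69.4°.

69.4°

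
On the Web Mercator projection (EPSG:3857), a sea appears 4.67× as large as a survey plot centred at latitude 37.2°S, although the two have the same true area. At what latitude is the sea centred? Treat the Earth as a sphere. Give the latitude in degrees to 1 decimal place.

68.4°

On Mercator, (apparent₁)/(apparent₂) = sec²φ₁ / sec²φ₂ when true areas are equal.
cos²φ₂ / cos²φ₁ = 4.67  ⇒  cos φ₁ = cos 37.2° / √4.67 = 0.7965/2.161 = 0.3686.
φ₁ = arccos(0.3686) ≈ 68.4°.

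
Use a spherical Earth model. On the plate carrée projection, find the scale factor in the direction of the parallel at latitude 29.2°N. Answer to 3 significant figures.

For the equirectangular projection with φ₀ = 0 (plate carrée), h = 1 along meridians and k = sec φ along parallels.
k = 1/cos 29.2° = 1/0.8729 = 1.146.

1.15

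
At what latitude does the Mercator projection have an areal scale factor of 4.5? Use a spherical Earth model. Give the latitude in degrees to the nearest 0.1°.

Mercator areal scale is sec²φ.
sec²φ = 4.5  ⇒  cos²φ = 0.2222  ⇒  cos φ = 0.4714.
φ = arccos(0.4714) ≈ 61.9°.

61.9°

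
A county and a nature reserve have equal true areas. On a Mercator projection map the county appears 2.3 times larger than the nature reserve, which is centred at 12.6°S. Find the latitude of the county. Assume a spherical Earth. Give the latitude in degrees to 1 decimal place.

Mercator areal scale is sec²φ, so apparent-area ratio = sec²φ₁ / sec²φ₂ = cos²φ₂ / cos²φ₁.
cos²φ₂ / cos²φ₁ = 2.3  ⇒  cos φ₁ = cos 12.6° / √2.3 = 0.9759/1.517 = 0.6435.
φ₁ = arccos(0.6435) ≈ 49.9°.

49.9°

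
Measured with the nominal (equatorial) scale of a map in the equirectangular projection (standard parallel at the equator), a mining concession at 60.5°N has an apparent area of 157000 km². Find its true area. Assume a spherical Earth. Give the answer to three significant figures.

77300 km²

For the equirectangular projection with φ₀ = 0 (plate carrée), h = 1 along meridians and k = sec φ along parallels.
Areal scale = h·k = 1 × sec φ; at 60.5°, h = 1.000, k = 2.031, so h·k = 2.031.
True area = apparent / (areal scale) = 157000 / 2.031 ≈ 77300 km².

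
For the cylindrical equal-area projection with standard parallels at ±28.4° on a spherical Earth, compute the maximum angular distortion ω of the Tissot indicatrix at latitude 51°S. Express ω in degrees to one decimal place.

For cylindrical equal-area with standard parallel φ₀, h = cos φ / cos φ₀ and k = cos φ₀ / cos φ, so h·k = 1.
At 51°: h = 0.7154, k = 1.398; principal scales a = 1.398, b = 0.7154.
sin(ω/2) = (a − b)/(a + b) = 0.6824/2.113 = 0.3229, so ω = 2 arcsin(0.3229) ≈ 37.7°.

37.7°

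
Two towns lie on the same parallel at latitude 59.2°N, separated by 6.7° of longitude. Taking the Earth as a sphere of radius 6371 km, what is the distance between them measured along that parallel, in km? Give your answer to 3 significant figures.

381 km

Arc length along a parallel = R cos φ · Δλ (with Δλ in radians).
= 6371 × cos 59.2° × (6.7° × π/180) = 6371 × 0.5120 × 0.1169 ≈ 381 km.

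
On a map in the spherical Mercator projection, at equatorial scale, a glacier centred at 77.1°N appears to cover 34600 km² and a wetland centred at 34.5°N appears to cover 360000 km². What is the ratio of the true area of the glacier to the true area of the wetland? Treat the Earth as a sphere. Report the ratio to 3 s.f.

0.00705

On Mercator the areal scale is sec²φ, so true area = apparent × cos²φ.
True area of glacier: 34600 × cos²(77.1°) = 34600 × 0.04984 = 1724 km².
True area of wetland: 360000 × cos²(34.5°) = 360000 × 0.6792 = 244500 km².
Ratio = 1724 / 244500 ≈ 0.00705.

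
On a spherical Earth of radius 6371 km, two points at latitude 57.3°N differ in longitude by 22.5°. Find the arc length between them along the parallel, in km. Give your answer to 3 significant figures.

1350 km

Arc length along a parallel = R cos φ · Δλ (with Δλ in radians).
= 6371 × cos 57.3° × (22.5° × π/180) = 6371 × 0.5402 × 0.3927 ≈ 1350 km.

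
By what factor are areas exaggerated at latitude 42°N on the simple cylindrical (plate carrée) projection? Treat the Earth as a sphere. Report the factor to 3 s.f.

1.35

In the plate carrée (x = Rλ, y = Rφ), meridians are true-scale (h = 1) and parallels are stretched by k = sec φ.
Areal scale = h·k = 1 × sec φ; at 42°, h = 1.000, k = 1.346, so h·k = 1.346.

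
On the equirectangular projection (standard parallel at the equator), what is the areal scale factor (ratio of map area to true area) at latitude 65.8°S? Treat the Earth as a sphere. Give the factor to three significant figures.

In the plate carrée (x = Rλ, y = Rφ), meridians are true-scale (h = 1) and parallels are stretched by k = sec φ.
Areal scale = h·k = 1 × sec φ; at 65.8°, h = 1.000, k = 2.439, so h·k = 2.439.

2.44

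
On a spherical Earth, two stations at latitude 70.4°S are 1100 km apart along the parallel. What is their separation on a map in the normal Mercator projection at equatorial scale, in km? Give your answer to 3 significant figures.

Mercator is conformal, so the point scale is isotropic: h = k = sec φ = 1/cos φ.
Along the parallel, k = sec 70.4° = 1/0.3355 = 2.981.
Map distance = 1100 × 2.981 ≈ 3280 km.

3280 km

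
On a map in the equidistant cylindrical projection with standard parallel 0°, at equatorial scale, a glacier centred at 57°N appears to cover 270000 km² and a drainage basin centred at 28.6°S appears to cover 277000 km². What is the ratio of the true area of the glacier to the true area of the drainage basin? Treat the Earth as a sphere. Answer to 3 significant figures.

0.605

On the plate carrée, areal scale = h·k = 1 × sec φ, so true area = apparent × cos φ.
True area of glacier: 270000 × cos(57°) = 270000 × 0.5446 = 147100 km².
True area of drainage basin: 277000 × cos(28.6°) = 277000 × 0.8780 = 243200 km².
Ratio = 147100 / 243200 ≈ 0.605.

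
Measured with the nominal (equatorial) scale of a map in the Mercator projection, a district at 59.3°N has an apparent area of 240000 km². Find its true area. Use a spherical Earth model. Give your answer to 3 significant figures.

62600 km²

Mercator is conformal, so the point scale is isotropic: h = k = sec φ = 1/cos φ.
Areal scale = k² = sec²φ = 1/cos²(59.3°) = 1/0.5105² = 3.837.
True area = apparent / (areal scale) = 240000 / 3.837 ≈ 62600 km².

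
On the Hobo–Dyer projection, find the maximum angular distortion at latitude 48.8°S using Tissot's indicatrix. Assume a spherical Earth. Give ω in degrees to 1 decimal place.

Hobo–Dyer is a cylindrical equal-area projection with standard parallels at ±37.5°. For cylindrical equal-area with standard parallel φ₀, h = cos φ / cos φ₀ and k = cos φ₀ / cos φ, so h·k = 1.
At 48.8°: h = 0.8303, k = 1.204; principal scales a = 1.204, b = 0.8303.
sin(ω/2) = (a − b)/(a + b) = 0.3742/2.035 = 0.1839, so ω = 2 arcsin(0.1839) ≈ 21.2°.

21.2°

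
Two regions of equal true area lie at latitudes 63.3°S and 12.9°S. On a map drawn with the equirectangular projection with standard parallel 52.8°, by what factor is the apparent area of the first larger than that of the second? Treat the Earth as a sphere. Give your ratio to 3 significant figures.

2.17

The equidistant cylindrical projection with φ₀ = 52.8° has h = 1 (meridians true) and k = cos φ₀ / cos φ along parallels.
Areal scale at 63.3°: h·k = 1.000 × 1.346 = 1.346.
Areal scale at 12.9°: h·k = 1.000 × 0.6203 = 0.6203.
Ratio = 1.346/0.6203 ≈ 2.17.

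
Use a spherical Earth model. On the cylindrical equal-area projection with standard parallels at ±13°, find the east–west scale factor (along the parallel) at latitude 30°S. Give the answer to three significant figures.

Cylindrical equal-area (φ₀ = 13°): h = cos φ / cos 13° along meridians, k = cos 13° / cos φ along parallels; h·k = 1.
k = cos 13° / cos 30° = 0.9744/0.8660 = 1.125.

1.13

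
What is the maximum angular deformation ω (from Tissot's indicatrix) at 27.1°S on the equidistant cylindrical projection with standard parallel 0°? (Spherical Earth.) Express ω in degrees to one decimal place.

6.7°

For the equirectangular projection with φ₀ = 0 (plate carrée), h = 1 along meridians and k = sec φ along parallels.
At 27.1°: h = 1.000, k = 1.123; principal scales a = 1.123, b = 1.000.
sin(ω/2) = (a − b)/(a + b) = 0.1233/2.123 = 0.05808, so ω = 2 arcsin(0.05808) ≈ 6.7°.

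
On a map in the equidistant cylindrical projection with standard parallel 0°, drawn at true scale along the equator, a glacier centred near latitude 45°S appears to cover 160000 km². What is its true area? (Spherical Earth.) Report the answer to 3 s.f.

In the plate carrée (x = Rλ, y = Rφ), meridians are true-scale (h = 1) and parallels are stretched by k = sec φ.
Areal scale = h·k = 1 × sec φ; at 45°, h = 1.000, k = 1.414, so h·k = 1.414.
True area = apparent / (areal scale) = 160000 / 1.414 ≈ 113000 km².

113000 km²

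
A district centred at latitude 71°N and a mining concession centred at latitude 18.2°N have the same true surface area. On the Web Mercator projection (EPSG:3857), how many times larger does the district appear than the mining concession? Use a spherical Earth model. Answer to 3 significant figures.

On Mercator, area is exaggerated by sec²φ = 1/cos²φ.
At 71°: sec²(71°) = 1/0.3256² = 9.434.
At 18.2°: sec²(18.2°) = 1/0.9500² = 1.108.
Ratio = 9.434/1.108 = cos²(18.2°)/cos²(71°) ≈ 8.51.

8.51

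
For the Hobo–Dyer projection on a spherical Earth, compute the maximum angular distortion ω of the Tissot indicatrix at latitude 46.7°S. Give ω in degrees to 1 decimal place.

16.6°

The Hobo–Dyer projection is cylindrical equal-area with φ₀ = 37.5°. Cylindrical equal-area (φ₀ = 37.5°): h = cos φ / cos 37.5° along meridians, k = cos 37.5° / cos φ along parallels; h·k = 1.
At 46.7°: h = 0.8645, k = 1.157; principal scales a = 1.157, b = 0.8645.
sin(ω/2) = (a − b)/(a + b) = 0.2923/2.021 = 0.1446, so ω = 2 arcsin(0.1446) ≈ 16.6°.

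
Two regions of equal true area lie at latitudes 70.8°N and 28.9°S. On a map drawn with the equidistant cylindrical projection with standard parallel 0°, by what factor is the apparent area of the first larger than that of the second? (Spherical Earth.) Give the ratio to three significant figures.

For the equirectangular projection with φ₀ = 0 (plate carrée), h = 1 along meridians and k = sec φ along parallels.
Areal scale at 70.8°: h·k = 1.000 × 3.041 = 3.041.
Areal scale at 28.9°: h·k = 1.000 × 1.142 = 1.142.
Ratio = 3.041/1.142 ≈ 2.66.

2.66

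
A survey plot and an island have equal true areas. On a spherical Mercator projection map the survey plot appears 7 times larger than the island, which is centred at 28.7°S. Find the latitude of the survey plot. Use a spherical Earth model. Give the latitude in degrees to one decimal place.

70.6°

On Mercator, (apparent₁)/(apparent₂) = sec²φ₁ / sec²φ₂ when true areas are equal.
cos²φ₂ / cos²φ₁ = 7  ⇒  cos φ₁ = cos 28.7° / √7 = 0.8771/2.646 = 0.3315.
φ₁ = arccos(0.3315) ≈ 70.6°.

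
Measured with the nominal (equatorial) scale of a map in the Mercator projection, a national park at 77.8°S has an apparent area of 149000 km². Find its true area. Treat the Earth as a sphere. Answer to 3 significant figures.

6650 km²

Mercator is conformal, so the point scale is isotropic: h = k = sec φ = 1/cos φ.
Areal scale = k² = sec²φ = 1/cos²(77.8°) = 1/0.2113² = 22.39.
True area = apparent / (areal scale) = 149000 / 22.39 ≈ 6650 km².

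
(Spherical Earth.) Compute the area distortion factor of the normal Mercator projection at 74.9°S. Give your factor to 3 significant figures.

For Mercator, h = k = sec φ (a conformal cylindrical projection has a single point scale, 1/cos φ).
Areal scale = k² = sec²φ = 1/cos²(74.9°) = 1/0.2605² = 14.74.

14.7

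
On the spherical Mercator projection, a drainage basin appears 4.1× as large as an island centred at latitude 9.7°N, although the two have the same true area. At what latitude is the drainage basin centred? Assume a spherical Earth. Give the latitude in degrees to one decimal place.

60.9°

On Mercator, (apparent₁)/(apparent₂) = sec²φ₁ / sec²φ₂ when true areas are equal.
cos²φ₂ / cos²φ₁ = 4.1  ⇒  cos φ₁ = cos 9.7° / √4.1 = 0.9857/2.025 = 0.4868.
φ₁ = arccos(0.4868) ≈ 60.9°.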